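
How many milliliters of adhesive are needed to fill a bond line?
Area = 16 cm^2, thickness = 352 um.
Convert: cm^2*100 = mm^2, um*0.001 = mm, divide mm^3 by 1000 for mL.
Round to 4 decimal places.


= (16 * 100) * (352 * 0.001) / 1000
= 0.5632 mL

0.5632


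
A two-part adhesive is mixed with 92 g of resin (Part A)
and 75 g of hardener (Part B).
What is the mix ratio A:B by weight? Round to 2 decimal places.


Mix ratio = mass_A / mass_B
= 92 / 75
= 1.23

1.23


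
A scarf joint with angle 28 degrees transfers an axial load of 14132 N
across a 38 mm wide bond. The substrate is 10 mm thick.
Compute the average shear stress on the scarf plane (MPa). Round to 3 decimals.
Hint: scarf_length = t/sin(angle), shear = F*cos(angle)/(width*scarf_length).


scarf_length = 10 / sin(28 deg) = 21.3005 mm
cos(28 deg) = 0.882948
shear stress = 14132 * 0.882948 / (38 * 21.3005)
= 15.416 MPa

15.416


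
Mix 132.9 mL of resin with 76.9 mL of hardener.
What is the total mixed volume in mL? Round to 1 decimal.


Total = 132.9 + 76.9 = 209.8 mL

209.8


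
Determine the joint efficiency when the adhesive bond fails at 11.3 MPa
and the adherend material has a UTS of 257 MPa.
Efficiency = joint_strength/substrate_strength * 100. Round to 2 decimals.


Joint efficiency = 11.3 / 257 * 100
= 4.40%

4.40


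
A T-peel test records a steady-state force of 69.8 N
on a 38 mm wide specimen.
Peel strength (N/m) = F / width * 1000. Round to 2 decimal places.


Peel strength = 69.8 / 38 * 1000
= 1836.84 N/m

1836.84


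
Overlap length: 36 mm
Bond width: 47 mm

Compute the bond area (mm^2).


Bond area = 36 * 47 = 1692 mm^2

1692


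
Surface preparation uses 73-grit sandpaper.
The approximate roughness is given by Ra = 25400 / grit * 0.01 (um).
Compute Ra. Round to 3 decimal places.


Ra = 25400 / 73 * 0.01
= 254 / 73
= 3.479 um

3.479


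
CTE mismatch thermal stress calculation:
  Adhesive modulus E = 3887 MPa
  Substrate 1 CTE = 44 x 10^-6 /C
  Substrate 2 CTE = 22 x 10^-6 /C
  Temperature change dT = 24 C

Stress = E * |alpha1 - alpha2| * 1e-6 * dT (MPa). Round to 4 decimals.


delta_alpha = |44 - 22| = 22 x 10^-6/C
Stress = 3887 * 22e-6 * 24
= 2.0523 MPa

2.0523


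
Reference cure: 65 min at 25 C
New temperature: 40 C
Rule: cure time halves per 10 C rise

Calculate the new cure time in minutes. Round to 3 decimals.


factor = 2^((40-25)/10) = 2.8284
t_new = 65 / 2.8284 = 22.981 min

22.981


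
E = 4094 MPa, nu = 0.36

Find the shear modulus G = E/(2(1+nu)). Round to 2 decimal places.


G = 4094 / (2 * 1.36)
= 1505.15 MPa

1505.15


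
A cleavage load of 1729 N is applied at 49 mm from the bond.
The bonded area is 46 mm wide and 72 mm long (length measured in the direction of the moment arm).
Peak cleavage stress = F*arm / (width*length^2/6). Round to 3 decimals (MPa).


Moment = 1729 * 49 = 84721 N*mm
Section modulus = 46 * 5184 / 6 = 238464 / 6 mm^3
Stress = 84721 / (238464 / 6) = 508326 / 238464
= 2.132 MPa

2.132


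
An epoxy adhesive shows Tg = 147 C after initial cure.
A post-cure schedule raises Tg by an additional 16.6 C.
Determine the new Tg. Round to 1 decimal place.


New Tg = 147 + 16.6
= 163.6 C

163.6


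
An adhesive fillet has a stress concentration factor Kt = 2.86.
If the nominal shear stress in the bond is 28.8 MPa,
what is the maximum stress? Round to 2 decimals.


Max stress = 28.8 * 2.86 = 82.37 MPa

82.37


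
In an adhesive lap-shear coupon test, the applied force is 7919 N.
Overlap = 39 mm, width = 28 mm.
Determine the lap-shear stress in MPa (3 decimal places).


stress = F / (overlap * width)
= 7919 / (39 * 28)
= 7.252 MPa

7.252


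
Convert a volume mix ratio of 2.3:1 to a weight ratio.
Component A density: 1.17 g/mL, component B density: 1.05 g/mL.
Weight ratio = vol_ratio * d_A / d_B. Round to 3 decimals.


= 2.3 * 1.17 / 1.05 = 2.563

2.563


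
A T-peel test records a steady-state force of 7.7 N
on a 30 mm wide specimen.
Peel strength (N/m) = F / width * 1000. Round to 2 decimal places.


Peel strength = 7.7 / 30 * 1000
= 256.67 N/m

256.67


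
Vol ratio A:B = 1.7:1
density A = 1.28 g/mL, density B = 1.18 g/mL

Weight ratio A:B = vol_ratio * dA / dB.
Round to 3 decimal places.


Weight ratio = 1.7 * 1.28 / 1.18
= 1.844

1.844


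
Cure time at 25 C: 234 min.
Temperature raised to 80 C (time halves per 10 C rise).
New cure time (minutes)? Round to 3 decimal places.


Acceleration factor = 2^(55/10) = 45.2548
New time = 234 / 45.2548 = 5.171 min

5.171


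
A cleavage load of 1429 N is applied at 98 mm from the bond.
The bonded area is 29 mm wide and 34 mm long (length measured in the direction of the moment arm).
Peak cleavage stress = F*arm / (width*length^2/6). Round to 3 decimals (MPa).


Moment = 1429 * 98 = 140042 N*mm
Section modulus = 29 * 1156 / 6 = 33524 / 6 mm^3
Stress = 140042 / (33524 / 6) = 840252 / 33524
= 25.064 MPa

25.064


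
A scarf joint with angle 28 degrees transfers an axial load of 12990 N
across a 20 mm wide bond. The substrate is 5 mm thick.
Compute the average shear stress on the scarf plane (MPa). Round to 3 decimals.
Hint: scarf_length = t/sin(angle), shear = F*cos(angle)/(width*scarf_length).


scarf_length = 5 / sin(28 deg) = 10.6503 mm
cos(28 deg) = 0.882948
shear stress = 12990 * 0.882948 / (20 * 10.6503)
= 53.846 MPa

53.846


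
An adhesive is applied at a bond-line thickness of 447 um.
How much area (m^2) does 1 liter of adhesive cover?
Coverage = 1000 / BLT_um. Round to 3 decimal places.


Coverage = 1000 / 447 = 2.237 m^2

2.237


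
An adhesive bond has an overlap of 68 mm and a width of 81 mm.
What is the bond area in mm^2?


Bond area = overlap * width
= 68 * 81
= 5508 mm^2

5508


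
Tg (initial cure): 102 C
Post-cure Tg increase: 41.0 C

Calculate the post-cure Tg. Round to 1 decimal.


Post-cure Tg = 102 + 41.0 = 143.0 C

143.0


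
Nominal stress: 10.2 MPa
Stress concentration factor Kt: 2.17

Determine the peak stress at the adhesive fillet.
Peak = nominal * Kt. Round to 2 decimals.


Peak stress = 10.2 * 2.17
= 22.13 MPa

22.13


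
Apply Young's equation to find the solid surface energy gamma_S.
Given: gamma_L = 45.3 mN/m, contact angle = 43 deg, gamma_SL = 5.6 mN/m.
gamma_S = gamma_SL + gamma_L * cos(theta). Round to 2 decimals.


theta_rad = 43 * pi/180 = 0.750492
gamma_S = 5.6 + 45.3 * cos(0.750492)
= 38.73 mN/m

38.73


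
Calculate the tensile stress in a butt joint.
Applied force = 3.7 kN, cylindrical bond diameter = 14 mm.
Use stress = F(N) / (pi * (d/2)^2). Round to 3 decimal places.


A = pi * 7.0^2 = 153.9380 mm^2
sigma = 3700.0 / 153.9380 = 24.036 MPa

24.036


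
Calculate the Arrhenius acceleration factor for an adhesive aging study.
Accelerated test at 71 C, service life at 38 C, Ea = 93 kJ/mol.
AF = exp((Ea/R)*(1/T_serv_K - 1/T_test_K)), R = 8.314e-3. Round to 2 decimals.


T_test = 344.15 K, T_serv = 311.15 K
Ea/R = 93 / 0.008314 = 11185.95
AF = exp(11185.95 * (1/311.15 - 1/344.15))
= 31.41

31.41


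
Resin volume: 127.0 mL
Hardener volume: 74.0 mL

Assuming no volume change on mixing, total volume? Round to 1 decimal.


V_total = 127.0 + 74.0 = 201.0 mL

201.0


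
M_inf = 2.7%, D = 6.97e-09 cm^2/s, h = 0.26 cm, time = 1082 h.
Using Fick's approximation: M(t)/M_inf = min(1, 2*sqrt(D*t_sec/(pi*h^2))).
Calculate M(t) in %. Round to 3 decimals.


t = 3895200 s
ratio = min(1, 2*sqrt(6.97e-09*3895200/(pi*0.0676)))
= 0.715094
M(t) = 2.7 * 0.715094 = 1.931%

1.931


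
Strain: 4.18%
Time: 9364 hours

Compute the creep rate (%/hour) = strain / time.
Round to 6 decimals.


Creep rate = 4.18 / 9364
= 0.000446 %/h

0.000446


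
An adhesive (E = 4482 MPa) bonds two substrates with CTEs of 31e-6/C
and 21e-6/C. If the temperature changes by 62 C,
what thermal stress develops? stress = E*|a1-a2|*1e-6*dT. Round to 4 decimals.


Stress = 4482 * |31 - 21| * 1e-6 * 62
= 2.7788 MPa

2.7788


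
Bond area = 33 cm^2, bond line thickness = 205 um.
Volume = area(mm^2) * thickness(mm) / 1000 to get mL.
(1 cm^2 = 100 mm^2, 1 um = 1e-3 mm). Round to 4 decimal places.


area_mm2 = 33 * 100 = 3300
blt_mm = 205 * 1e-3 = 0.205
vol_mm3 = 3300 * 0.205 = 676.5
vol_mL = 676.5 / 1000 = 0.6765 mL

0.6765


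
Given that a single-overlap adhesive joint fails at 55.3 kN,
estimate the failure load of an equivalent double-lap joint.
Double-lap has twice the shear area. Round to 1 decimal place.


Double-lap factor = 2
Expected load = 55.3 * 2 = 110.6 kN

110.6


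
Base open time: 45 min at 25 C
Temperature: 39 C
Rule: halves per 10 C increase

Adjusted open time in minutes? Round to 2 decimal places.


Acceleration = 2^((39-25)/10) = 2.6390
Open time = 45 / 2.6390 = 17.05 min

17.05


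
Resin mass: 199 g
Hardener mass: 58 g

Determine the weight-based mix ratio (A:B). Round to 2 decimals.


Ratio = 199 / 58 = 3.43

3.43


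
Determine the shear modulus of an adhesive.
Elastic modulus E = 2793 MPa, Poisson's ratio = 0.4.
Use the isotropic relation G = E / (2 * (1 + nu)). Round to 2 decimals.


G = 2793 / (2*(1+0.4)) = 2793 / 2.80
= 997.50 MPa

997.50


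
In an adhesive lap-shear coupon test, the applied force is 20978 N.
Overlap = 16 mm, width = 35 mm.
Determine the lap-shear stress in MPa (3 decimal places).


stress = F / (overlap * width)
= 20978 / (16 * 35)
= 37.461 MPa

37.461


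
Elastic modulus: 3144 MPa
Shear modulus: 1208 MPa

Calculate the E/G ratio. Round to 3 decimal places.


E / G = 3144 / 1208 = 2.603

2.603


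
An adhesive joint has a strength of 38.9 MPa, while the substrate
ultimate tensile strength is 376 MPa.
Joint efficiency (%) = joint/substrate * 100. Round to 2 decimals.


Efficiency = 38.9 / 376 * 100
= 10.35%

10.35


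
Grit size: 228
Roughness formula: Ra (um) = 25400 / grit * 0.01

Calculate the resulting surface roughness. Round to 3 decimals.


Ra = 25400 / 228 * 0.01
= 1.114 um

1.114


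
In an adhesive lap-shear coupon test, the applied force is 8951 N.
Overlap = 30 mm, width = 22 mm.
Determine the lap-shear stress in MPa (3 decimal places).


stress = F / (overlap * width)
= 8951 / (30 * 22)
= 13.562 MPa

13.562


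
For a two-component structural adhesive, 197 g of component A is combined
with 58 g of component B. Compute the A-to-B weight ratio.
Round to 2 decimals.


Weight ratio A:B = 197 / 58
= 3.40

3.40


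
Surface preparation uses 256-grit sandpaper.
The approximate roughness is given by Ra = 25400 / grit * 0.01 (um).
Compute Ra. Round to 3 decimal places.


Ra = 25400 / 256 * 0.01
= 254 / 256
= 0.992 um

0.992


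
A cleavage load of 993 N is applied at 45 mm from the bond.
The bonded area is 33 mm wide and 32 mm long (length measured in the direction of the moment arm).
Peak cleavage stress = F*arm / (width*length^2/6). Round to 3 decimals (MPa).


Moment = 993 * 45 = 44685 N*mm
Section modulus = 33 * 1024 / 6 = 33792 / 6 mm^3
Stress = 44685 / (33792 / 6) = 268110 / 33792
= 7.934 MPa

7.934


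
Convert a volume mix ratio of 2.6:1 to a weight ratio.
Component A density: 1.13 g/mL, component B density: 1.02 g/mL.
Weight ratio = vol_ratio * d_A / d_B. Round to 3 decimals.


= 2.6 * 1.13 / 1.02 = 2.880

2.880


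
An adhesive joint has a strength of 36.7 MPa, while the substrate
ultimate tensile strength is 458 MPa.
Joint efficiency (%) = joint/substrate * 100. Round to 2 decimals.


Efficiency = 36.7 / 458 * 100
= 8.01%

8.01


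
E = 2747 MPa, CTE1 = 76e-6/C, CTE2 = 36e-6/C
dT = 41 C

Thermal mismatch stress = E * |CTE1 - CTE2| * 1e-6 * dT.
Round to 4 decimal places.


= 2747 * 40e-6 * 41
= 4.5051 MPa

4.5051


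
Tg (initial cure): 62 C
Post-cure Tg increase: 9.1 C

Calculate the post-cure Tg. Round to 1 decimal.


Post-cure Tg = 62 + 9.1 = 71.1 C

71.1


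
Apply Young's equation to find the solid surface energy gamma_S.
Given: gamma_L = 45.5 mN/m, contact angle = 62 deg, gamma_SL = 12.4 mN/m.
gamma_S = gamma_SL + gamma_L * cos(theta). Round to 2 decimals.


theta_rad = 62 * pi/180 = 1.082104
gamma_S = 12.4 + 45.5 * cos(1.082104)
= 33.76 mN/m

33.76


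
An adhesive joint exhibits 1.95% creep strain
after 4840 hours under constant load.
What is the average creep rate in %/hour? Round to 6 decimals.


Creep rate = strain / time
= 1.95 / 4840
= 0.000403 %/h

0.000403


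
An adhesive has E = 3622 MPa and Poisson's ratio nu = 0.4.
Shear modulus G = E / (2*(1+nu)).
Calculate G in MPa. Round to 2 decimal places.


G = 3622 / (2*(1+0.4))
= 3622 / 2.80
= 1293.57 MPa

1293.57


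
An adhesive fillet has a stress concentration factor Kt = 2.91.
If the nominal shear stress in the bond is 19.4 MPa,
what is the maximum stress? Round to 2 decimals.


Max stress = 19.4 * 2.91 = 56.45 MPa

56.45


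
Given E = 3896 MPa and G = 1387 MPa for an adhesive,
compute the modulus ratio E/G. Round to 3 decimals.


E/G ratio = 3896 / 1387 = 2.809

2.809


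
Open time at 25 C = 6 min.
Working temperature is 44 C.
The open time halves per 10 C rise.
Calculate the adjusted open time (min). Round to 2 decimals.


factor = 2^((44 - 25) / 10) = 3.7321
ot = 6 / 3.7321 = 1.61 min

1.61


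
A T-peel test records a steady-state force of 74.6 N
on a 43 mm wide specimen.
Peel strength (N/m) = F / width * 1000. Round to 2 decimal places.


Peel strength = 74.6 / 43 * 1000
= 1734.88 N/m

1734.88


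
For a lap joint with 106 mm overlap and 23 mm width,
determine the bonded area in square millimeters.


Area = 106 * 23 = 2438 mm^2

2438


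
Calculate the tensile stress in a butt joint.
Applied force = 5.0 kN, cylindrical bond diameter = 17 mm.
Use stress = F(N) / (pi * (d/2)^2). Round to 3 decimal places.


A = pi * 8.5^2 = 226.9801 mm^2
sigma = 5000.0 / 226.9801 = 22.028 MPa

22.028


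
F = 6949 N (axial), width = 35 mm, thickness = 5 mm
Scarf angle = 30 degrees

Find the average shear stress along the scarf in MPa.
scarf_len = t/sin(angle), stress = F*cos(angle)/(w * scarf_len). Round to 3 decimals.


scarf_len = 5/sin(30 deg) = 10.0000
cos(30 deg) = 0.866025
stress = 6949*0.866025/(35*10.0000) = 17.194 MPa

17.194


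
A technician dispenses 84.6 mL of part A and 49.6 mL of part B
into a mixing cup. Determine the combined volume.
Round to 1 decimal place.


Combined volume = 84.6 + 49.6
= 134.2 mL

134.2


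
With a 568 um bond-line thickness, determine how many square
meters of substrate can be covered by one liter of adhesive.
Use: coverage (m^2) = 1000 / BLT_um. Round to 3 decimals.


Coverage = 1000 / 568 = 1.761 m^2

1.761


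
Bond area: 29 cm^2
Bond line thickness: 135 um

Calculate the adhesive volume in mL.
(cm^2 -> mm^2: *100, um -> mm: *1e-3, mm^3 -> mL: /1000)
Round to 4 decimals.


V = 29*100 * 135*1e-3 / 1000
= 0.3915 mL

0.3915


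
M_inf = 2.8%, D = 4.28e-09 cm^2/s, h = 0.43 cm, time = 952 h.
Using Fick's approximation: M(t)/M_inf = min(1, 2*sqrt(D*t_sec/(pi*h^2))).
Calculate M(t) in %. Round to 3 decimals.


t = 3427200 s
ratio = min(1, 2*sqrt(4.28e-09*3427200/(pi*0.1849)))
= 0.317818
M(t) = 2.8 * 0.317818 = 0.890%

0.890


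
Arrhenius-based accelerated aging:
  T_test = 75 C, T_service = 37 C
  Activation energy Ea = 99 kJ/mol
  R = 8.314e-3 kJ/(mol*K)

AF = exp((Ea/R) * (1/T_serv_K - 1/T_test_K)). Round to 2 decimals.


T_test_K = 348.15, T_serv_K = 310.15
AF = exp((99/8.314e-3) * (1/310.15 - 1/348.15))
= 66.06

66.06


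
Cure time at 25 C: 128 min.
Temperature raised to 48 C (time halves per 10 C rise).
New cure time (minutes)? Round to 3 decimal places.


Acceleration factor = 2^(23/10) = 4.9246
New time = 128 / 4.9246 = 25.992 min

25.992


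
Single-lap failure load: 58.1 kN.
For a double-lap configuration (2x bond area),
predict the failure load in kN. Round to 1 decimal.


Failure load = 58.1 * 2 = 116.2 kN

116.2


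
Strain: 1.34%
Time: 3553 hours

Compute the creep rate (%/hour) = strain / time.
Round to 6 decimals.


Creep rate = 1.34 / 3553
= 0.000377 %/h

0.000377


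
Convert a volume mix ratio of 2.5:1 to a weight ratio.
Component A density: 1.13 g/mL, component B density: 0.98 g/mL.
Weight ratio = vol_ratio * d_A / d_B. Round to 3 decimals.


= 2.5 * 1.13 / 0.98 = 2.883

2.883


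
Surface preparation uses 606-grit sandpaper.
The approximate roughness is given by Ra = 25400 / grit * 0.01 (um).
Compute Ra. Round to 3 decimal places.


Ra = 25400 / 606 * 0.01
= 254 / 606
= 0.419 um

0.419


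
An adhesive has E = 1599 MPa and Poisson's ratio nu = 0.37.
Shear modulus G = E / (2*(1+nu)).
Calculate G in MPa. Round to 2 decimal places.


G = 1599 / (2*(1+0.37))
= 1599 / 2.74
= 583.58 MPa

583.58


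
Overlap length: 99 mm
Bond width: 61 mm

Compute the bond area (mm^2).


Bond area = 99 * 61 = 6039 mm^2

6039


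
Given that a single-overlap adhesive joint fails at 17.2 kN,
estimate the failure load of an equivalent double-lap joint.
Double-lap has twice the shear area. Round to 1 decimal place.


Double-lap factor = 2
Expected load = 17.2 * 2 = 34.4 kN

34.4


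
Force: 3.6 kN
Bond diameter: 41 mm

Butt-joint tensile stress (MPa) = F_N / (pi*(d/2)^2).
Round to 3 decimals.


F_N = 3.6 * 1000 = 3600.0 N
A = pi*(20.5)^2 = 1320.2543 mm^2
stress = 3600.0 / 1320.2543 = 2.727 MPa

2.727


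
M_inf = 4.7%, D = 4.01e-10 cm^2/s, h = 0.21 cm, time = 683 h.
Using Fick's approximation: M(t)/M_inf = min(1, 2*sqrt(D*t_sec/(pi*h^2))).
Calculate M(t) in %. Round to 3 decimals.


t = 2458800 s
ratio = min(1, 2*sqrt(4.01e-10*2458800/(pi*0.0441)))
= 0.168721
M(t) = 4.7 * 0.168721 = 0.793%

0.793


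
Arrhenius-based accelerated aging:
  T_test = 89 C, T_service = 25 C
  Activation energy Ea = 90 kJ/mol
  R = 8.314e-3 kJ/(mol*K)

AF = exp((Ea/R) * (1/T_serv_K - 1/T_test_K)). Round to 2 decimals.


T_test_K = 362.15, T_serv_K = 298.15
AF = exp((90/8.314e-3) * (1/298.15 - 1/362.15))
= 611.78

611.78


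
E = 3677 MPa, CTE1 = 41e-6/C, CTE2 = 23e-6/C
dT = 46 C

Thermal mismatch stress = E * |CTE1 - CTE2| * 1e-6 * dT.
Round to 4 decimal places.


= 3677 * 18e-6 * 46
= 3.0446 MPa

3.0446


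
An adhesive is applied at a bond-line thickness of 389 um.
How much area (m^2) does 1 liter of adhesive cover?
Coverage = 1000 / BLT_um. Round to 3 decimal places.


Coverage = 1000 / 389 = 2.571 m^2

2.571


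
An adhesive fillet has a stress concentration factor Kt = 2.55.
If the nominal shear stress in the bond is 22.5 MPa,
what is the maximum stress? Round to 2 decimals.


Max stress = 22.5 * 2.55 = 57.38 MPa

57.38


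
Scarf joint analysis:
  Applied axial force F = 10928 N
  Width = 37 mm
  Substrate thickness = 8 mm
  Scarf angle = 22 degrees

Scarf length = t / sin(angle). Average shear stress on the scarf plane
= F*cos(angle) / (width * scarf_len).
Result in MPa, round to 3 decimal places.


Scarf length = 8 / sin(22 deg) = 21.3557 mm
cos(22 deg) = 0.927184
Shear = 10928 * 0.927184 / (37 * 21.3557)
= 12.823 MPa

12.823


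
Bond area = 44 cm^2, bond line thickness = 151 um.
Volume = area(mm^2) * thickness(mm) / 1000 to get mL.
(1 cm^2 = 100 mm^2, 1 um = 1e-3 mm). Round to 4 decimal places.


area_mm2 = 44 * 100 = 4400
blt_mm = 151 * 1e-3 = 0.151
vol_mm3 = 4400 * 0.151 = 664.4
vol_mL = 664.4 / 1000 = 0.6644 mL

0.6644


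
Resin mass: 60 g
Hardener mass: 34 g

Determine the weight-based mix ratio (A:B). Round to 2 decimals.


Ratio = 60 / 34 = 1.76

1.76


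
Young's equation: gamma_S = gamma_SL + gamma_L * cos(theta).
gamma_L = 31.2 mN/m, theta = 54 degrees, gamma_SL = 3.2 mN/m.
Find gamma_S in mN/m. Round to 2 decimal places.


cos(54 deg) = 0.587785
gamma_S = 3.2 + 31.2 * 0.587785
= 21.54 mN/m

21.54


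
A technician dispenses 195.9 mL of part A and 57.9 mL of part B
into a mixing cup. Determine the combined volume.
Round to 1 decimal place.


Combined volume = 195.9 + 57.9
= 253.8 mL

253.8


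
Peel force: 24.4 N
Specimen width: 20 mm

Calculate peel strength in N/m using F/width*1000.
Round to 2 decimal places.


Peel strength = 24.4 / 20 * 1000 = 1220.00 N/m

1220.00


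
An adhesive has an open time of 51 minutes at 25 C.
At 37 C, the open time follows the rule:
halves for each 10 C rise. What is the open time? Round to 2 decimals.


Factor = 2^((37-25)/10) = 2.2974
Open time = 51 / 2.2974 = 22.20 min

22.20


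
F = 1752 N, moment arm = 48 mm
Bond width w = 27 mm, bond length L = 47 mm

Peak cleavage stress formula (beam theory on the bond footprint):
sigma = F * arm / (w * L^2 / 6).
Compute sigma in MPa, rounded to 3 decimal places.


sigma = (1752 * 48) / (27 * 2209 / 6)
= 84096 * 6 / 59643
= 504576 / 59643
= 8.460 MPa

8.460


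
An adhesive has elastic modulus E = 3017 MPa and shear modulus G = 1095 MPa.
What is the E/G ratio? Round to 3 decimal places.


E/G = 3017 / 1095 = 2.755

2.755


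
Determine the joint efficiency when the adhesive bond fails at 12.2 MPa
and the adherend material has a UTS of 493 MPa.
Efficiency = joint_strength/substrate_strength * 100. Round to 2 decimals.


Joint efficiency = 12.2 / 493 * 100
= 2.47%

2.47


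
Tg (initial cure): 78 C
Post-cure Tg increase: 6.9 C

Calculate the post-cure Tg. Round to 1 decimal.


Post-cure Tg = 78 + 6.9 = 84.9 C

84.9


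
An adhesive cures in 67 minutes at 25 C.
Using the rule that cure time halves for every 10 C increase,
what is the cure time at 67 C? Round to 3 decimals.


Factor = 2^((67 - 25) / 10) = 18.3792
Cure time = 67 / 18.3792
= 3.645 minutes

3.645


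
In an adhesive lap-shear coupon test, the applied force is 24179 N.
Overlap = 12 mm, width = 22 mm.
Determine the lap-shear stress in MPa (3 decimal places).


stress = F / (overlap * width)
= 24179 / (12 * 22)
= 91.587 MPa

91.587


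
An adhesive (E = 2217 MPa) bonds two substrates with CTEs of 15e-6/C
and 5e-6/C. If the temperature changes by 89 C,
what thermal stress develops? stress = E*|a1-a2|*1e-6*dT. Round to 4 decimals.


Stress = 2217 * |15 - 5| * 1e-6 * 89
= 1.9731 MPa

1.9731


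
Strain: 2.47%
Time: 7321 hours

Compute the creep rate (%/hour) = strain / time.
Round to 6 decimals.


Creep rate = 2.47 / 7321
= 0.000337 %/h

0.000337


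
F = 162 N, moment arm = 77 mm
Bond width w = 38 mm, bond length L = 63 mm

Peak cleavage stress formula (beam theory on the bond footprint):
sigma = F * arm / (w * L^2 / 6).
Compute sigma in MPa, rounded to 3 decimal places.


sigma = (162 * 77) / (38 * 3969 / 6)
= 12474 * 6 / 150822
= 74844 / 150822
= 0.496 MPa

0.496


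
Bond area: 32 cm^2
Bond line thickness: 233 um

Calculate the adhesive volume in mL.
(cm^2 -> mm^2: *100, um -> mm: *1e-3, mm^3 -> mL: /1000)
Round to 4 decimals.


V = 32*100 * 233*1e-3 / 1000
= 0.7456 mL

0.7456


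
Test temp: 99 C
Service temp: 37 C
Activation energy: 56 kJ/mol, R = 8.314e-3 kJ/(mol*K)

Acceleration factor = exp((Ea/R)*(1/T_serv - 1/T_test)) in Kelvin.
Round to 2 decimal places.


AF = exp((56/0.008314)*(1/310.15 - 1/372.15))
= 37.27

37.27


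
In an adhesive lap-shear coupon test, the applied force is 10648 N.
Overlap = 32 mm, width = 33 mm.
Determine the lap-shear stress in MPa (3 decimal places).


stress = F / (overlap * width)
= 10648 / (32 * 33)
= 10.083 MPa

10.083


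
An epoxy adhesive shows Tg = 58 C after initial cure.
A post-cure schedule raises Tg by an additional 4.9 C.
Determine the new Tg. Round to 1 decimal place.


New Tg = 58 + 4.9
= 62.9 C

62.9


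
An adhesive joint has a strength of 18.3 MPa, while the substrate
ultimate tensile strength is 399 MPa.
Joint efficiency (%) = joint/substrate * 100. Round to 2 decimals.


Efficiency = 18.3 / 399 * 100
= 4.59%

4.59


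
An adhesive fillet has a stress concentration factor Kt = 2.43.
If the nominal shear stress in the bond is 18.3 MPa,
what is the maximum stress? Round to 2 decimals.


Max stress = 18.3 * 2.43 = 44.47 MPa

44.47


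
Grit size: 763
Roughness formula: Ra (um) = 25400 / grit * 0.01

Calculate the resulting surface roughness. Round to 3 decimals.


Ra = 25400 / 763 * 0.01
= 0.333 um

0.333


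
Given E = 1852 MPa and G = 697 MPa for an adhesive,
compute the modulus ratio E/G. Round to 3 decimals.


E/G ratio = 1852 / 697 = 2.657

2.657


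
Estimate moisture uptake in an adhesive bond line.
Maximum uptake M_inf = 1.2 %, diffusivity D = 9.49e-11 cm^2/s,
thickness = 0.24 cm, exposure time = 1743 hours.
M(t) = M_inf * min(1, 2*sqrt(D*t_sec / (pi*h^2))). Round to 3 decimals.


Convert time: 1743 h = 6274800 s
ratio = min(1, 2*sqrt(9.49e-11*6274800/(pi*0.24^2)))
= 0.114730
M(t) = 1.2 * 0.114730 = 0.138%

0.138


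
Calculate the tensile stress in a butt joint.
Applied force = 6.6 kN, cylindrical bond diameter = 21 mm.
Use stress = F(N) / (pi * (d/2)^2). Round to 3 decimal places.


A = pi * 10.5^2 = 346.3606 mm^2
sigma = 6600.0 / 346.3606 = 19.055 MPa

19.055


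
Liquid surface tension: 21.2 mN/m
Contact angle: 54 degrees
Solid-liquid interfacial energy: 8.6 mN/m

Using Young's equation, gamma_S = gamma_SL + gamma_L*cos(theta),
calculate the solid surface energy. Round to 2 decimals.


gamma_S = 8.6 + 21.2 * cos(54)
= 21.06 mN/m

21.06


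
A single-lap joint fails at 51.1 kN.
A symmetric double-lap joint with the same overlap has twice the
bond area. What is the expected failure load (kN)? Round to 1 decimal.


Double-lap load = 2 * 51.1 = 102.2 kN

102.2


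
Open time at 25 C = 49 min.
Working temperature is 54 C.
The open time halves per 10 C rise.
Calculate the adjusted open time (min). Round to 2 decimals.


factor = 2^((54 - 25) / 10) = 7.4643
ot = 49 / 7.4643 = 6.56 min

6.56


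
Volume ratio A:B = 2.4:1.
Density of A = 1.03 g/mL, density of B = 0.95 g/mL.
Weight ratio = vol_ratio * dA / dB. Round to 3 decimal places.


Wt ratio = 2.4 * 1.03 / 0.95
= 2.602

2.602


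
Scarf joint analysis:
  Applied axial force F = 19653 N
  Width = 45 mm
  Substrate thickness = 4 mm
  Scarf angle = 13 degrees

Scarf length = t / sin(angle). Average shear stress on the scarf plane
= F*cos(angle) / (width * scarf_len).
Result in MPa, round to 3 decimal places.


Scarf length = 4 / sin(13 deg) = 17.7816 mm
cos(13 deg) = 0.974370
Shear = 19653 * 0.974370 / (45 * 17.7816)
= 23.931 MPa

23.931


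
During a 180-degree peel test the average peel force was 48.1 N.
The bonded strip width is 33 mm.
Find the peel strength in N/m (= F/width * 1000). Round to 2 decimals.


Peel strength = F/width * 1000
= 48.1 / 33 * 1000
= 1457.58 N/m

1457.58


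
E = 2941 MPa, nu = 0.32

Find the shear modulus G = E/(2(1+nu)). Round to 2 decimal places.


G = 2941 / (2 * 1.32)
= 1114.02 MPa

1114.02


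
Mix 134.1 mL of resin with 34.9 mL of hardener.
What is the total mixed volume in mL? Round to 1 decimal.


Total = 134.1 + 34.9 = 169.0 mL

169.0


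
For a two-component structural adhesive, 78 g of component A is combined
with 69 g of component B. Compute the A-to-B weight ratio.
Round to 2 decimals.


Weight ratio A:B = 78 / 69
= 1.13

1.13


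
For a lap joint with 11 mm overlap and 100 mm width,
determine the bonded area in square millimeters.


Area = 11 * 100 = 1100 mm^2

1100


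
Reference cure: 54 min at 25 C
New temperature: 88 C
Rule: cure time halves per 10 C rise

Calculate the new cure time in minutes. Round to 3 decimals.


factor = 2^((88-25)/10) = 78.7932
t_new = 54 / 78.7932 = 0.685 min

0.685


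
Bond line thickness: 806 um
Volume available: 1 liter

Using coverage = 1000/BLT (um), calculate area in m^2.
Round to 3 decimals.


1 L = 1e6 mm^3, thickness = 806 um = 0.806 mm
Area = 1e6 / 0.806 mm^2 = (1e6 / 0.806) / 1e6 m^2 = 1000 / 806 m^2
= 1.241 m^2

1.241


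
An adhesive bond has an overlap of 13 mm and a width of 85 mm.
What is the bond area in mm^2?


Bond area = overlap * width
= 13 * 85
= 1105 mm^2

1105


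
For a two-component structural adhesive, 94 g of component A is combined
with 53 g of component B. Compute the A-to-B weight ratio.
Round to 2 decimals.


Weight ratio A:B = 94 / 53
= 1.77

1.77


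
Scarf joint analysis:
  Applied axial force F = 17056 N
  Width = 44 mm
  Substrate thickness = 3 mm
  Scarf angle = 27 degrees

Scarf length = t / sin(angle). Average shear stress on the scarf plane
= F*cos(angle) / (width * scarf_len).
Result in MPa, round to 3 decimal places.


Scarf length = 3 / sin(27 deg) = 6.6081 mm
cos(27 deg) = 0.891007
Shear = 17056 * 0.891007 / (44 * 6.6081)
= 52.267 MPa

52.267


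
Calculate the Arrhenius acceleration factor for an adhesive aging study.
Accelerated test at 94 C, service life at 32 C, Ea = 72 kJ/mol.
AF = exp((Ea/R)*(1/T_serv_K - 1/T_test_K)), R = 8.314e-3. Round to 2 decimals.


T_test = 367.15 K, T_serv = 305.15 K
Ea/R = 72 / 0.008314 = 8660.09
AF = exp(8660.09 * (1/305.15 - 1/367.15))
= 120.60

120.60


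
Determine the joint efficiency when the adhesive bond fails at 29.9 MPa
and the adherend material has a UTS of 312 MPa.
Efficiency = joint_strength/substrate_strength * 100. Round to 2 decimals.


Joint efficiency = 29.9 / 312 * 100
= 9.58%

9.58


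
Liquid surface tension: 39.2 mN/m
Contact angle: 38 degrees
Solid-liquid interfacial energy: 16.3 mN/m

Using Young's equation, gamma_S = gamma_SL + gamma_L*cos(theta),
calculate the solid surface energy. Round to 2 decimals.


gamma_S = 16.3 + 39.2 * cos(38)
= 47.19 mN/m

47.19


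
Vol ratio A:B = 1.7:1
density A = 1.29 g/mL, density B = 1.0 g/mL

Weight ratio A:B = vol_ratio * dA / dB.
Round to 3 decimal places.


Weight ratio = 1.7 * 1.29 / 1.0
= 2.193

2.193


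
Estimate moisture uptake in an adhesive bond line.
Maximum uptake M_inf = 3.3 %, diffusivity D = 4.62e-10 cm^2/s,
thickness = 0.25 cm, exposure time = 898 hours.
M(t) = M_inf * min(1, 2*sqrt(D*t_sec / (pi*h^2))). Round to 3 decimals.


Convert time: 898 h = 3232800 s
ratio = min(1, 2*sqrt(4.62e-10*3232800/(pi*0.25^2)))
= 0.174432
M(t) = 3.3 * 0.174432 = 0.576%

0.576


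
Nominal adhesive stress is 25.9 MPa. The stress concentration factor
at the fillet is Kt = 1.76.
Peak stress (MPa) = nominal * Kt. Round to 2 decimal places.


Peak = 25.9 * 1.76 = 45.58 MPa

45.58


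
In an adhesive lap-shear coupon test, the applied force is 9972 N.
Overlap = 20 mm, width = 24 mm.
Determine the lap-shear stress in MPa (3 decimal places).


stress = F / (overlap * width)
= 9972 / (20 * 24)
= 20.775 MPa

20.775


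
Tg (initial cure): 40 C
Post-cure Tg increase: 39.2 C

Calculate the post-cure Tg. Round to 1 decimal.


Post-cure Tg = 40 + 39.2 = 79.2 C

79.2


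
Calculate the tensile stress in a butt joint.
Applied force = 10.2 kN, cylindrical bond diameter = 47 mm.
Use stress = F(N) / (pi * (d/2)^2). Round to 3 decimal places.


A = pi * 23.5^2 = 1734.9445 mm^2
sigma = 10200.0 / 1734.9445 = 5.879 MPa

5.879


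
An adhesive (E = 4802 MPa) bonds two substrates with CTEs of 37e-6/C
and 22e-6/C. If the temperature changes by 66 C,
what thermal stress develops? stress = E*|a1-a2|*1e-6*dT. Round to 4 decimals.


Stress = 4802 * |37 - 22| * 1e-6 * 66
= 4.7540 MPa

4.7540


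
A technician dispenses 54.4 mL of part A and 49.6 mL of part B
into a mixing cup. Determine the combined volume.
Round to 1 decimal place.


Combined volume = 54.4 + 49.6
= 104.0 mL

104.0


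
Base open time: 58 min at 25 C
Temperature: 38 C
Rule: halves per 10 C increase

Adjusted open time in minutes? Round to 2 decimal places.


Acceleration = 2^((38-25)/10) = 2.4623
Open time = 58 / 2.4623 = 23.56 min

23.56


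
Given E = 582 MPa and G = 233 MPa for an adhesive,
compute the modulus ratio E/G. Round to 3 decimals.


E/G ratio = 582 / 233 = 2.498

2.498


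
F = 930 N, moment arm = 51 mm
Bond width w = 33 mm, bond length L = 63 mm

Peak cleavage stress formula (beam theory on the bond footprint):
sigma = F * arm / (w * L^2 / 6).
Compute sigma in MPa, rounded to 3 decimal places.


sigma = (930 * 51) / (33 * 3969 / 6)
= 47430 * 6 / 130977
= 284580 / 130977
= 2.173 MPa

2.173


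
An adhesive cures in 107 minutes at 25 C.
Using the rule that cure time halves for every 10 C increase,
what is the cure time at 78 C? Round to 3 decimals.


Factor = 2^((78 - 25) / 10) = 39.3966
Cure time = 107 / 39.3966
= 2.716 minutes

2.716


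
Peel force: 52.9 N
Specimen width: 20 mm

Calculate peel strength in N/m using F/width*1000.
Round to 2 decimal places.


Peel strength = 52.9 / 20 * 1000 = 2645.00 N/m

2645.00


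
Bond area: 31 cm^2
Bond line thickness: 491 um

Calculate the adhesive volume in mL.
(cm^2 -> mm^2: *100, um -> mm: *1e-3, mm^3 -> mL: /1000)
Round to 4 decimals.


V = 31*100 * 491*1e-3 / 1000
= 1.5221 mL

1.5221


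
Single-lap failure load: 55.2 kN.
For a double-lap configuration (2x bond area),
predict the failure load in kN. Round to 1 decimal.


Failure load = 55.2 * 2 = 110.4 kN

110.4


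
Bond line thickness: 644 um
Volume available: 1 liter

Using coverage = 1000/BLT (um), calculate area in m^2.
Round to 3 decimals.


1 L = 1e6 mm^3, thickness = 644 um = 0.644 mm
Area = 1e6 / 0.644 mm^2 = (1e6 / 0.644) / 1e6 m^2 = 1000 / 644 m^2
= 1.553 m^2

1.553


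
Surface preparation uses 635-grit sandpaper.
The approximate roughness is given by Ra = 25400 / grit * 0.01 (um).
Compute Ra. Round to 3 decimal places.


Ra = 25400 / 635 * 0.01
= 254 / 635
= 0.400 um

0.400


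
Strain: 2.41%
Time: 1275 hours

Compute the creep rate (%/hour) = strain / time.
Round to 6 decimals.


Creep rate = 2.41 / 1275
= 0.001890 %/h

0.001890


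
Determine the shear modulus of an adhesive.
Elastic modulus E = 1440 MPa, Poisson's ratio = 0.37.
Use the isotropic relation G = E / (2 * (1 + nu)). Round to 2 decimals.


G = 1440 / (2*(1+0.37)) = 1440 / 2.74
= 525.55 MPa

525.55


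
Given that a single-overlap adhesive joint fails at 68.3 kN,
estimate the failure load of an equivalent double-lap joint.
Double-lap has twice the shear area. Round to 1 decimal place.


Double-lap factor = 2
Expected load = 68.3 * 2 = 136.6 kN

136.6


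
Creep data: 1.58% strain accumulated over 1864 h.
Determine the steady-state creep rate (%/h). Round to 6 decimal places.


Rate = 1.58 / 1864 = 0.000848 %/h

0.000848


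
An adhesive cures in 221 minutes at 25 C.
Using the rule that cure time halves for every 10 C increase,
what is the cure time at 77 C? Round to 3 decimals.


Factor = 2^((77 - 25) / 10) = 36.7583
Cure time = 221 / 36.7583
= 6.012 minutes

6.012


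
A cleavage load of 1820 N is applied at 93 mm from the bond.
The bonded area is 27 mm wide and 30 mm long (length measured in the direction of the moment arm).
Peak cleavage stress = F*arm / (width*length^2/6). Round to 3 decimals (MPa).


Moment = 1820 * 93 = 169260 N*mm
Section modulus = 27 * 900 / 6 = 24300 / 6 mm^3
Stress = 169260 / (24300 / 6) = 1015560 / 24300
= 41.793 MPa

41.793


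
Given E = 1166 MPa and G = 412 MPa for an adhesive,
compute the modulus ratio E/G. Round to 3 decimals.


E/G ratio = 1166 / 412 = 2.830

2.830


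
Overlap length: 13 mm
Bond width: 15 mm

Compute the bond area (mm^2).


Bond area = 13 * 15 = 195 mm^2

195


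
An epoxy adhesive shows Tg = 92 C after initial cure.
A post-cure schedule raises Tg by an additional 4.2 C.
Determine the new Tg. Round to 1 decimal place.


New Tg = 92 + 4.2
= 96.2 C

96.2


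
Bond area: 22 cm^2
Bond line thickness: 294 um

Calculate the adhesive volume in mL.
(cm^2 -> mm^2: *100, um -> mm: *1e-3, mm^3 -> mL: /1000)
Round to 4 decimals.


V = 22*100 * 294*1e-3 / 1000
= 0.6468 mL

0.6468


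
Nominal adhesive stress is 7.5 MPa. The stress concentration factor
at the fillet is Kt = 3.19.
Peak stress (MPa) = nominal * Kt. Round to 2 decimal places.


Peak = 7.5 * 3.19 = 23.93 MPa

23.93


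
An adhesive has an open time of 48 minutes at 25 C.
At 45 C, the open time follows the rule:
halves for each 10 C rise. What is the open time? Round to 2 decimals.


Factor = 2^((45-25)/10) = 4.0000
Open time = 48 / 4.0000 = 12.00 min

12.00


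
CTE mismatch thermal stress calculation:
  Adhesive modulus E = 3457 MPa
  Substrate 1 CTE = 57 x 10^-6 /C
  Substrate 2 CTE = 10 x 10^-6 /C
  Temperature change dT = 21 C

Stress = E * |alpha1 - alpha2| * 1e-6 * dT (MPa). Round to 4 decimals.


delta_alpha = |57 - 10| = 47 x 10^-6/C
Stress = 3457 * 47e-6 * 21
= 3.4121 MPa

3.4121


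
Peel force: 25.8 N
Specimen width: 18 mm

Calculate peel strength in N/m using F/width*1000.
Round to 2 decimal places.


Peel strength = 25.8 / 18 * 1000 = 1433.33 N/m

1433.33


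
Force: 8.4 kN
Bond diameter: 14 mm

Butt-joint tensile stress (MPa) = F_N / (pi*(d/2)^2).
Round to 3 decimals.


F_N = 8.4 * 1000 = 8400.0 N
A = pi*(7.0)^2 = 153.9380 mm^2
stress = 8400.0 / 153.9380 = 54.567 MPa

54.567


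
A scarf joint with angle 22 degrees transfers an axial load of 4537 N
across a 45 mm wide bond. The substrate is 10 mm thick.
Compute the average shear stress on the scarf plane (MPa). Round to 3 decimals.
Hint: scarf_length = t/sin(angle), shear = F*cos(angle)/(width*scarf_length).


scarf_length = 10 / sin(22 deg) = 26.6947 mm
cos(22 deg) = 0.927184
shear stress = 4537 * 0.927184 / (45 * 26.6947)
= 3.502 MPa

3.502


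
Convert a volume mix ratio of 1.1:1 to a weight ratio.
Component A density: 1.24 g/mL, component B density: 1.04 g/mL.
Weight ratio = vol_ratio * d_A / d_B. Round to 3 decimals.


= 1.1 * 1.24 / 1.04 = 1.312

1.312


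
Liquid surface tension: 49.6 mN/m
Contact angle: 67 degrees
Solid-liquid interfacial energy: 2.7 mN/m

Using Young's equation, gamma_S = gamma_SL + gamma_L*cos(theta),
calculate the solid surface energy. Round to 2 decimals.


gamma_S = 2.7 + 49.6 * cos(67)
= 22.08 mN/m

22.08


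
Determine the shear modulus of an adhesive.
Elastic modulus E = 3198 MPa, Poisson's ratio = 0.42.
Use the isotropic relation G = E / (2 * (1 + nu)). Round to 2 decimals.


G = 3198 / (2*(1+0.42)) = 3198 / 2.84
= 1126.06 MPa

1126.06


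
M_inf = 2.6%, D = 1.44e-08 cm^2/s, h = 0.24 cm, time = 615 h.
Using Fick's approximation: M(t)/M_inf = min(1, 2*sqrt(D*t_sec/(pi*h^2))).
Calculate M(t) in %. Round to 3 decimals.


t = 2214000 s
ratio = min(1, 2*sqrt(1.44e-08*2214000/(pi*0.0576)))
= 0.839487
M(t) = 2.6 * 0.839487 = 2.183%

2.183


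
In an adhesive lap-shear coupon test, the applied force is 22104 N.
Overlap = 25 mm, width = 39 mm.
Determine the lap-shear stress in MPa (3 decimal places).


stress = F / (overlap * width)
= 22104 / (25 * 39)
= 22.671 MPa

22.671


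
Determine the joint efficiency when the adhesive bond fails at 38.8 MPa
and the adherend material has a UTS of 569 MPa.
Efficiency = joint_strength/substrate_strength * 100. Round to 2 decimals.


Joint efficiency = 38.8 / 569 * 100
= 6.82%

6.82


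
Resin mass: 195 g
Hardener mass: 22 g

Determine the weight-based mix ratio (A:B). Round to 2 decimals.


Ratio = 195 / 22 = 8.86

8.86


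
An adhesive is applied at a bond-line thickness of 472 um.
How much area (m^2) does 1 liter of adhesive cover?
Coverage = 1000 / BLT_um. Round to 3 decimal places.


Coverage = 1000 / 472 = 2.119 m^2

2.119


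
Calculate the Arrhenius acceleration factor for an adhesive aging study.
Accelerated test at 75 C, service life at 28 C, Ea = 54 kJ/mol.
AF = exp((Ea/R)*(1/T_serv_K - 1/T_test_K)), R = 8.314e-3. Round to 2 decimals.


T_test = 348.15 K, T_serv = 301.15 K
Ea/R = 54 / 0.008314 = 6495.07
AF = exp(6495.07 * (1/301.15 - 1/348.15))
= 18.39

18.39


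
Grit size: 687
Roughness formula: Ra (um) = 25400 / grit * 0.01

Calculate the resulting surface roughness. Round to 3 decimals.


Ra = 25400 / 687 * 0.01
= 0.370 um

0.370


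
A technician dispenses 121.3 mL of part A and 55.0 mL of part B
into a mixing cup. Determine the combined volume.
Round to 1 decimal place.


Combined volume = 121.3 + 55.0
= 176.3 mL

176.3
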